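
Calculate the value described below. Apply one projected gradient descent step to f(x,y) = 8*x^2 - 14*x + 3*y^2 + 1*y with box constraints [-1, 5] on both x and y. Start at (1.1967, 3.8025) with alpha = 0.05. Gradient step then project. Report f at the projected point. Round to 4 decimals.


Step 1: Compute gradient at (1.1967, 3.8025).
grad_x = 2*8*1.1967 - 14 = 5.1472
grad_y = 2*3*3.8025 + 1 = 23.815
Step 2: Gradient step.
x_raw = 1.1967 - 0.05*5.1472 = 0.9393
y_raw = 3.8025 - 0.05*23.815 = 2.6118
Step 3: Project onto [-1, 5].
x_proj = clip(0.9393) = 0.9393
y_proj = clip(2.6118) = 2.6118
Step 4: Evaluate f.
f(0.9393, 2.6118) = 16.9836


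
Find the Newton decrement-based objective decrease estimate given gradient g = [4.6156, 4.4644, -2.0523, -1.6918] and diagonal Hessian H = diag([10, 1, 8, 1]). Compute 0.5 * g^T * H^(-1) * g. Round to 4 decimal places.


Step 1: H is diagonal, so H^(-1) * g = [0.4616, 4.4644, -0.2565, -1.6918].
Step 2: g^T H^(-1) g = sum_i g_i^2 / H_ii
  = (4.6156)^2/10 + (4.4644)^2/1 + (-2.0523)^2/8 + (-1.6918)^2/1
  = 2.1304 + 19.9309 + 0.5265 + 2.8622 = 25.4499
Step 3: Objective decrease = 0.5 * g^T H^(-1) g = 12.725


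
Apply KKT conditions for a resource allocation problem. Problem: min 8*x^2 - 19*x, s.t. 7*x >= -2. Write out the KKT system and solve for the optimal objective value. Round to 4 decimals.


Step 1: Try lambda = 0 (constraint inactive).
Stationarity: 2*8*x - 19 = 0
x* = 19/(2*8) = 1.1875
Check constraint: 7*1.1875 = 8.3125 >= -2 -- satisfied.
Step 2: Compute optimal value.
f(x*) = 8*1.1875^2 - 19*1.1875 = -11.2813


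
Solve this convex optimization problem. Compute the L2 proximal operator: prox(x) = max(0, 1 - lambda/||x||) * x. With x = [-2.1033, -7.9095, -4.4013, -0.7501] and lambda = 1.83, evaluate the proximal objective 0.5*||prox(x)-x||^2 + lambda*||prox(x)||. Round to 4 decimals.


Step 1: Compute ||x||.
||x|| = 9.323
Step 2: Compute scaling factor.
scale = max(0, 1 - 1.83/9.323) = 0.8037
Step 3: prox(x) = [-1.6904, -6.357, -3.5374, -0.6029]
||prox(x)|| = 7.493
Step 4: Proximal objective.
0.5*||prox-x||^2 = 1.6745
lambda*||prox|| = 13.7122
Total = 15.3866


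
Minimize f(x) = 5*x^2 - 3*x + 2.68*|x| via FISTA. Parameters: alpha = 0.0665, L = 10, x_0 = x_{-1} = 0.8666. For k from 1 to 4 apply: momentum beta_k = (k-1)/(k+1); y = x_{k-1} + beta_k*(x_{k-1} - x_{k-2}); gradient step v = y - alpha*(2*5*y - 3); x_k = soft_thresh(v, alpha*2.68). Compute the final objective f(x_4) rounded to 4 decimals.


FISTA on f(x) = 5*x^2 - 3*x + 2.68*|x|
L = 10, alpha = 0.0665
Iteration 1: beta = 0.0, y = 0.8666 + 0.0*(0.8666 - 0.8666) = 0.8666
  grad(y) = 5.666, v = y - alpha*grad = 0.4898
  prox(v) = soft_thresh(0.4898, 0.1782) = 0.3116
Iteration 2: beta = 0.3333, y = 0.3116 + 0.3333*(0.3116 - 0.8666) = 0.1266
  grad(y) = -1.7341, v = y - alpha*grad = 0.2419
  prox(v) = soft_thresh(0.2419, 0.1782) = 0.0637
Iteration 3: beta = 0.5, y = 0.0637 + 0.5*(0.0637 - 0.3116) = -0.0603
  grad(y) = -3.6027, v = y - alpha*grad = 0.1793
  prox(v) = soft_thresh(0.1793, 0.1782) = 0.0011
Iteration 4: beta = 0.6, y = 0.0011 + 0.6*(0.0011 - 0.0637) = -0.0365
  grad(y) = -3.3647, v = y - alpha*grad = 0.1873
  prox(v) = soft_thresh(0.1873, 0.1782) = 0.0091
f(x_4) = 5*0.0091^2 - 3*0.0091 + 2.68*|0.0091| = -0.0025


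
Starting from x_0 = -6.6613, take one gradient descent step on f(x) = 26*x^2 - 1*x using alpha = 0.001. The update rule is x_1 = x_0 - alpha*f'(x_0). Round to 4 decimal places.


We compute the gradient at x_0 and apply the update.
f'(x) = 52*x - 1
f'(-6.6613) = 52*-6.6613 - 1 = -347.3876
x_1 = -6.6613 - 0.001*-347.3876 = -6.3139


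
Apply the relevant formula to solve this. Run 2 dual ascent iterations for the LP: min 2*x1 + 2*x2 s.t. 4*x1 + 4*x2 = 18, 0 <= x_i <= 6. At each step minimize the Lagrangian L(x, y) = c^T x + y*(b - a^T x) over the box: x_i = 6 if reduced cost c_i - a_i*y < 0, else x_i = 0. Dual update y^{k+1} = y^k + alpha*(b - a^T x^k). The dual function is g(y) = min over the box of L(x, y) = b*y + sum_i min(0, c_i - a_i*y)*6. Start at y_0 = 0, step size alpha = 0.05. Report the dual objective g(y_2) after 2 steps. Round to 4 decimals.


Dual ascent for LP: min 2*x1 + 2*x2, 4*x1 + 4*x2 = 18, 0 <= x_i <= 6
Step 1: y^k = 0.0, reduced costs: (2.0, 2.0)
  x^k = (0.0, 0.0), subgradient = b - a^T x = 18.0
  y^{k+1} = 0.0 + 0.05*18.0 = 0.9
Step 2: y^k = 0.9, reduced costs: (-1.6, -1.6)
  x^k = (6.0, 6.0), subgradient = b - a^T x = -30.0
  y^{k+1} = 0.9 + 0.05*-30.0 = -0.6
Dual objective at y_2 = -0.6: reduced costs (4.4, 4.4), box minimizer x = (0.0, 0.0)
g(y_2) = b*y + (c1 - a1*y)*x1 + (c2 - a2*y)*x2 = 18*(-0.6) + 4.4*0.0 + 4.4*0.0 = -10.8 + 0.0 + 0.0 = -10.8


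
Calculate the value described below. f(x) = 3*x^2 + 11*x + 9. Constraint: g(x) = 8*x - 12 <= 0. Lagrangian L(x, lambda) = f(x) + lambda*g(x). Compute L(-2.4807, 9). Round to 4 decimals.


Step 1: Evaluate f(x).
f(-2.4807) = 3*(-2.4807)^2 + 11*(-2.4807) + 9 = 0.1739
Step 2: Evaluate g(x).
g(-2.4807) = 8*-2.4807 - 12 = -31.8456
Step 3: Compute Lagrangian.
L = 0.1739 + 9*-31.8456 = -286.4365


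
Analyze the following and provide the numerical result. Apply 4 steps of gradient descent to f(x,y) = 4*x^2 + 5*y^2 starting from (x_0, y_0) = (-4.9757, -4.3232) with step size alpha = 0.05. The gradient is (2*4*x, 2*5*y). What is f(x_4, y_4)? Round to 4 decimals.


Gradient descent on f(x,y) = 4*x^2 + 5*y^2.
Starting point: (-4.9757, -4.3232), alpha = 0.05
Step 1: grad_x = 2*4*-4.9757 = -39.8056, grad_y = 2*5*-4.3232 = -43.232
  x_1 = -4.9757 - 0.05*-39.8056 = -2.9854
  y_1 = -4.3232 - 0.05*-43.232 = -2.1616
Step 2: grad_x = 2*4*-2.9854 = -23.8834, grad_y = 2*5*-2.1616 = -21.616
  x_2 = -2.9854 - 0.05*-23.8834 = -1.7913
  y_2 = -2.1616 - 0.05*-21.616 = -1.0808
Step 3: grad_x = 2*4*-1.7913 = -14.33, grad_y = 2*5*-1.0808 = -10.808
  x_3 = -1.7913 - 0.05*-14.33 = -1.0748
  y_3 = -1.0808 - 0.05*-10.808 = -0.5404
Step 4: grad_x = 2*4*-1.0748 = -8.598, grad_y = 2*5*-0.5404 = -5.404
  x_4 = -1.0748 - 0.05*-8.598 = -0.6449
  y_4 = -0.5404 - 0.05*-5.404 = -0.2702
f(-0.6449, -0.2702) = 4*(-0.6449)^2 + 5*(-0.2702)^2 = 2.0284


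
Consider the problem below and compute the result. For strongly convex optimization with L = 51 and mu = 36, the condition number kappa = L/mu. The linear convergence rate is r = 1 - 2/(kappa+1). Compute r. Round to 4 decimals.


Step 1: Compute the condition number.
kappa = L/mu = 51/36 = 1.4167
Step 2: Compute the convergence rate.
r = 1 - 2/(kappa + 1) = 1 - 2*mu/(L + mu) = (L - mu)/(L + mu) = 15/87 = 0.1724


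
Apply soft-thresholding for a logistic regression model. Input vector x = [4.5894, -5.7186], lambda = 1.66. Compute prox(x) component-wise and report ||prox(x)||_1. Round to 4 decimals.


Soft-thresholding with lambda = 1.66:
prox(4.5894) = sign(4.5894)*max(|4.5894| - 1.66, 0) = 2.9294
prox(-5.7186) = sign(-5.7186)*max(|-5.7186| - 1.66, 0) = -4.0586
prox(x) = [2.9294, -4.0586]
||prox(x)||_1 = 2.9294 + 4.0586 = 6.988


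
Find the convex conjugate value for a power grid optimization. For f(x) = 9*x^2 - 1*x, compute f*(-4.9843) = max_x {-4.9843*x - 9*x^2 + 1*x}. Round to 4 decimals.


f*(y) = sup_x {y*x - a*x^2 - b*x} = sup_x {(y-b)*x - a*x^2}
FOC: (y - b) - 2a*x = 0 => x* = (y - b)/(2a)
x* = (-4.9843 + 1)/(2*9) = -0.2214
f*(-4.9843) = (y-b)^2/(4a) = (-4.9843 + 1)^2/(4*9)
= 15.8746/36 = 0.441


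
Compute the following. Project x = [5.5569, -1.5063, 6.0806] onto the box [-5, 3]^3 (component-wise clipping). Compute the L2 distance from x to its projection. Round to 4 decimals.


Project each component onto [-5, 3].
clip(5.5569) = 3.0, clip(-1.5063) = -1.5063, clip(6.0806) = 3.0
Projection = [3.0, -1.5063, 3.0]
Squared diffs: [6.5377, 0.0, 9.4901]
Distance = sqrt(16.0278) = 4.0035


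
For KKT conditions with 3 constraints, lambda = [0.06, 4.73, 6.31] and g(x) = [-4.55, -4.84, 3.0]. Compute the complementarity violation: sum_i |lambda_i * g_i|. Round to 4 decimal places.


KKT complementary slackness check:
lambda_1 * g_1 = 0.06 * -4.55 = -0.273
lambda_2 * g_2 = 4.73 * -4.84 = -22.8932
lambda_3 * g_3 = 6.31 * 3.0 = 18.93
Total violation = 0.273 + 22.8932 + 18.93 = 42.0962


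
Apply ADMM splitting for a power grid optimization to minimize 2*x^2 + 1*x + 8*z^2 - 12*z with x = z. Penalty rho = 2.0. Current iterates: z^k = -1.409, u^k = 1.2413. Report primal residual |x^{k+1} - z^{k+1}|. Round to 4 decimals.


ADMM iteration with rho = 2.0, z^k = -1.409, u^k = 1.2413
Step 1: x-update.
Minimize 2*x^2 + 1*x + (2.0/2)*(x + 1.409 + 1.2413)^2
FOC: (2*2 + 2.0)*x = -1 + 2.0*(-1.409 - 1.2413)
x^{k+1} = -1.0501
Step 2: z-update.
Minimize 8*z^2 - 12*z + (2.0/2)*(-1.0501 - z + 1.2413)^2
FOC: (2*8 + 2.0)*z = 12 + 2.0*(-1.0501 + 1.2413)
z^{k+1} = 0.6879
Step 3: u-update.
u^{k+1} = 1.2413 - 1.0501 - 0.6879 = -0.4967
Step 4: Primal residual = |-1.0501 - 0.6879| = 1.738


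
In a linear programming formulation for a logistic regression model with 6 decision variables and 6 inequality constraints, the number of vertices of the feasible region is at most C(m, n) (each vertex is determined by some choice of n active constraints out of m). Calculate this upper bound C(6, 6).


Each vertex corresponds to some choice of n active constraints out of m, so the number of vertices is at most C(m, n) = m! / (n!(m-n)!).
m = 6, n = 6
Numerator: 6 * 5 * 4 * 3 * 2 * 1
Denominator: 6! = 720
C(6, 6) = 1


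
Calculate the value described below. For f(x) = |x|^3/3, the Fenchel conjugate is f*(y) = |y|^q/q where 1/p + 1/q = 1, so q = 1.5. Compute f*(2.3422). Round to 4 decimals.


The conjugate exponent q satisfies 1/p + 1/q = 1.
p = 3, so q = 3/(3 - 1) = 1.5
|y|^q = 2.3422^1.5 = 3.5846
f*(2.3422) = 3.5846 / 1.5 = 2.3897


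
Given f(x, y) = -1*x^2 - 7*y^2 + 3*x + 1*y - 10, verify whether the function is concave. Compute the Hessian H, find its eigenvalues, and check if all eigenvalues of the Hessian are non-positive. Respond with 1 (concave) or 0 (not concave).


The Hessian of f(x,y) = -1*x^2 - 7*y^2 + 3*x + 1*y - 10 is:
H = [[-2, 0], [0, -14]]
Trace = -2 - 14 = -16
Determinant = -2*-14 - (0)^2 = 28
Discriminant = (-16)^2 - 4*28 = 144.0
Eigenvalues: lambda_1 = -14.0, lambda_2 = -2.0
The function is concave.

1


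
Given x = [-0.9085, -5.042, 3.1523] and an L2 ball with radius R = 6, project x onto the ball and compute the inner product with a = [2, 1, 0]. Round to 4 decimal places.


Step 1: Compute ||x|| (intermediates to 6 decimals).
||x|| = sqrt((-0.9085)^2 + (-5.042)^2 + 3.1523^2) = 6.015325
Step 2: Project.
Since ||x|| > R, scale = R/||x|| = 6/6.015325 = 0.997452, proj(x) = scale * x
proj(x) = [-0.906185, -5.029153, 3.144268]
Step 3: Dot product.
a^T * proj(x) = 2*(-0.906185) + 1*(-5.029153) + 0*3.144268 = -6.8415


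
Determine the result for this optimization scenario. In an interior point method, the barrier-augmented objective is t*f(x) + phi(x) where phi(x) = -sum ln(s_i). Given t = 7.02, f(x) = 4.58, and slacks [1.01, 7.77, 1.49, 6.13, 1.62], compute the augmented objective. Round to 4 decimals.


Step 1: Compute log-barrier.
ln values: [0.01, 2.0503, 0.3988, 1.8132, 0.4824]
phi = -(0.01 + 2.0503 + 0.3988 + 1.8132 + 0.4824) = -4.7546
Step 2: Compute augmented objective.
t*f(x) = 7.02*4.58 = 32.1516
Total = 32.1516 - 4.7546 = 27.397


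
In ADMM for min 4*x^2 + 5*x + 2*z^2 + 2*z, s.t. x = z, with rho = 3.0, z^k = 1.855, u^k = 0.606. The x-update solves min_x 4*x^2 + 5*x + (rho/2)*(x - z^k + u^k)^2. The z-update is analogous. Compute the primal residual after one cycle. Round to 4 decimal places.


ADMM iteration with rho = 3.0, z^k = 1.855, u^k = 0.606
Step 1: x-update.
Minimize 4*x^2 + 5*x + (3.0/2)*(x - 1.855 + 0.606)^2
FOC: (2*4 + 3.0)*x = -5 + 3.0*(1.855 - 0.606)
x^{k+1} = -0.1139
Step 2: z-update.
Minimize 2*z^2 + 2*z + (3.0/2)*(-0.1139 - z + 0.606)^2
FOC: (2*2 + 3.0)*z = -2 + 3.0*(-0.1139 + 0.606)
z^{k+1} = -0.0748
Step 3: u-update.
u^{k+1} = 0.606 - 0.1139 + 0.0748 = 0.5669
Step 4: Primal residual = |-0.1139 + 0.0748| = 0.0391


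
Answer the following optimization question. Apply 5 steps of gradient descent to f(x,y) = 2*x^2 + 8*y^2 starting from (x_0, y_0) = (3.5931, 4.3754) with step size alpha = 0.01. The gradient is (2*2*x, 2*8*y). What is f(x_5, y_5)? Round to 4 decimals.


Gradient descent on f(x,y) = 2*x^2 + 8*y^2.
Starting point: (3.5931, 4.3754), alpha = 0.01
Step 1: grad_x = 2*2*3.5931 = 14.3724, grad_y = 2*8*4.3754 = 70.0064
  x_1 = 3.5931 - 0.01*14.3724 = 3.4494
  y_1 = 4.3754 - 0.01*70.0064 = 3.6753
Step 2: grad_x = 2*2*3.4494 = 13.7975, grad_y = 2*8*3.6753 = 58.8054
  x_2 = 3.4494 - 0.01*13.7975 = 3.3114
  y_2 = 3.6753 - 0.01*58.8054 = 3.0873
Step 3: grad_x = 2*2*3.3114 = 13.2456, grad_y = 2*8*3.0873 = 49.3965
  x_3 = 3.3114 - 0.01*13.2456 = 3.1789
  y_3 = 3.0873 - 0.01*49.3965 = 2.5933
Step 4: grad_x = 2*2*3.1789 = 12.7158, grad_y = 2*8*2.5933 = 41.4931
  x_4 = 3.1789 - 0.01*12.7158 = 3.0518
  y_4 = 2.5933 - 0.01*41.4931 = 2.1784
Step 5: grad_x = 2*2*3.0518 = 12.2071, grad_y = 2*8*2.1784 = 34.8542
  x_5 = 3.0518 - 0.01*12.2071 = 2.9297
  y_5 = 2.1784 - 0.01*34.8542 = 1.8298
f(2.9297, 1.8298) = 2*2.9297^2 + 8*1.8298^2 = 43.9531


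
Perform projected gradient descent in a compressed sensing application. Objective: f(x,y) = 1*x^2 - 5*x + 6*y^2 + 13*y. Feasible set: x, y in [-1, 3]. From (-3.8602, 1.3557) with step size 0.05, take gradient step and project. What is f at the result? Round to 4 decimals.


Step 1: Compute gradient at (-3.8602, 1.3557).
grad_x = 2*1*-3.8602 - 5 = -12.7204
grad_y = 2*6*1.3557 + 13 = 29.2684
Step 2: Gradient step.
x_raw = -3.8602 - 0.05*-12.7204 = -3.2242
y_raw = 1.3557 - 0.05*29.2684 = -0.1077
Step 3: Project onto [-1, 3].
x_proj = clip(-3.2242) = -1.0
y_proj = clip(-0.1077) = -0.1077
Step 4: Evaluate f.
f(-1.0, -0.1077) = 4.6693


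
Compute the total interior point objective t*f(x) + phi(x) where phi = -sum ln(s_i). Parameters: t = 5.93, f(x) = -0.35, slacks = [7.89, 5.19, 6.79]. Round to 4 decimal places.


Step 1: Compute log-barrier.
ln values: [2.0656, 1.6467, 1.9155]
phi = -(2.0656 + 1.6467 + 1.9155) = -5.6278
Step 2: Compute augmented objective.
t*f(x) = 5.93*-0.35 = -2.0755
Total = -2.0755 - 5.6278 = -7.7033


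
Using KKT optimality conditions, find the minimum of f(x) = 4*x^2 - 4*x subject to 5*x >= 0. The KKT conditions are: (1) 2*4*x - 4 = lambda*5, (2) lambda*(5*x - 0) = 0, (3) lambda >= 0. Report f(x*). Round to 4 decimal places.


Step 1: Try lambda = 0 (constraint inactive).
Stationarity: 2*4*x - 4 = 0
x* = 4/(2*4) = 0.5
Check constraint: 5*0.5 = 2.5 >= 0 -- satisfied.
Step 2: Compute optimal value.
f(x*) = 4*0.5^2 - 4*0.5 = -1.0


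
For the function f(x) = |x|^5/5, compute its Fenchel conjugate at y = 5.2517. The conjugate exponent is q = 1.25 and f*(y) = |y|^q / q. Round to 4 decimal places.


The conjugate exponent q satisfies 1/p + 1/q = 1.
p = 5, so q = 5/(5 - 1) = 1.25
|y|^q = 5.2517^1.25 = 7.9501
f*(5.2517) = 7.9501 / 1.25 = 6.3601


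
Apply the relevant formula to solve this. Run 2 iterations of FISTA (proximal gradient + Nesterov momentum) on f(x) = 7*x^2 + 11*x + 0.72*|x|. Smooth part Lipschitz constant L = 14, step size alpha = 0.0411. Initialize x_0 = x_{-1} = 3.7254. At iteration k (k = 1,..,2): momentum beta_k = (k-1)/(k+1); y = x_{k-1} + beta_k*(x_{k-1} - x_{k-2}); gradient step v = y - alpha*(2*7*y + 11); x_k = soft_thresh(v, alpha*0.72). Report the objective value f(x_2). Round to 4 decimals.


FISTA on f(x) = 7*x^2 + 11*x + 0.72*|x|
L = 14, alpha = 0.0411
Iteration 1: beta = 0.0, y = 3.7254 + 0.0*(3.7254 - 3.7254) = 3.7254
  grad(y) = 63.1556, v = y - alpha*grad = 1.1297
  prox(v) = soft_thresh(1.1297, 0.0296) = 1.1001
Iteration 2: beta = 0.3333, y = 1.1001 + 0.3333*(1.1001 - 3.7254) = 0.225
  grad(y) = 14.1502, v = y - alpha*grad = -0.3566
  prox(v) = soft_thresh(-0.3566, 0.0296) = -0.327
f(x_2) = 7*(-0.327)^2 + 11*(-0.327) + 0.72*|-0.327| = -2.6129


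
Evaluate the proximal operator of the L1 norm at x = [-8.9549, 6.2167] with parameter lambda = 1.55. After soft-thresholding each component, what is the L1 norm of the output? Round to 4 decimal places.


Soft-thresholding with lambda = 1.55:
prox(-8.9549) = sign(-8.9549)*max(|-8.9549| - 1.55, 0) = -7.4049
prox(6.2167) = sign(6.2167)*max(|6.2167| - 1.55, 0) = 4.6667
prox(x) = [-7.4049, 4.6667]
||prox(x)||_1 = 7.4049 + 4.6667 = 12.0716


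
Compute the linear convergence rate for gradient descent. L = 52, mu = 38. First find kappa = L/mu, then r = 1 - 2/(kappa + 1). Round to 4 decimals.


Step 1: Compute the condition number.
kappa = L/mu = 52/38 = 1.3684
Step 2: Compute the convergence rate.
r = 1 - 2/(kappa + 1) = 1 - 2*mu/(L + mu) = (L - mu)/(L + mu) = 14/90 = 0.1556


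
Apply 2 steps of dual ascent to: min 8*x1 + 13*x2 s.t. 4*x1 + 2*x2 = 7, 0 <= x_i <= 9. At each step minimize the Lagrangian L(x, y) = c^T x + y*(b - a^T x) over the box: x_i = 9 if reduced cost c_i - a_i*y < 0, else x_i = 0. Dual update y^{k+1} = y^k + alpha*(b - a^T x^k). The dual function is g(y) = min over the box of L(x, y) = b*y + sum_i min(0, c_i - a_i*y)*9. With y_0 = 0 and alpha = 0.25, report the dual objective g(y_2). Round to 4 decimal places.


Dual ascent for LP: min 8*x1 + 13*x2, 4*x1 + 2*x2 = 7, 0 <= x_i <= 9
Step 1: y^k = 0.0, reduced costs: (8.0, 13.0)
  x^k = (0.0, 0.0), subgradient = b - a^T x = 7.0
  y^{k+1} = 0.0 + 0.25*7.0 = 1.75
Step 2: y^k = 1.75, reduced costs: (1.0, 9.5)
  x^k = (0.0, 0.0), subgradient = b - a^T x = 7.0
  y^{k+1} = 1.75 + 0.25*7.0 = 3.5
Dual objective at y_2 = 3.5: reduced costs (-6.0, 6.0), box minimizer x = (9.0, 0.0)
g(y_2) = b*y + (c1 - a1*y)*x1 + (c2 - a2*y)*x2 = 7*3.5 + (-6.0)*9.0 + 6.0*0.0 = 24.5 - 54.0 + 0.0 = -29.5


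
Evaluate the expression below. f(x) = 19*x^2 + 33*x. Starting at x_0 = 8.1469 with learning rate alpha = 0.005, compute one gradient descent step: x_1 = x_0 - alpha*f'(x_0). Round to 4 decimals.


We compute the gradient at x_0 and apply the update.
f'(x) = 38*x + 33
f'(8.1469) = 38*8.1469 + 33 = 342.5822
x_1 = 8.1469 - 0.005*342.5822 = 6.434


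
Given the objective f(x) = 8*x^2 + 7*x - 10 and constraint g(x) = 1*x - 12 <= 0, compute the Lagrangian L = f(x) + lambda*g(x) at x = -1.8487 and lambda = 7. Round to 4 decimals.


Step 1: Evaluate f(x).
f(-1.8487) = 8*(-1.8487)^2 + 7*(-1.8487) - 10 = 4.4006
Step 2: Evaluate g(x).
g(-1.8487) = 1*-1.8487 - 12 = -13.8487
Step 3: Compute Lagrangian.
L = 4.4006 + 7*-13.8487 = -92.5403


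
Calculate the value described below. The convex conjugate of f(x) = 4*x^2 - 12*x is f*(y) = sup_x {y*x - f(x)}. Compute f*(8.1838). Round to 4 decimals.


f*(y) = sup_x {y*x - a*x^2 - b*x} = sup_x {(y-b)*x - a*x^2}
FOC: (y - b) - 2a*x = 0 => x* = (y - b)/(2a)
x* = (8.1838 + 12)/(2*4) = 2.523
f*(8.1838) = (y-b)^2/(4a) = (8.1838 + 12)^2/(4*4)
= 407.3858/16 = 25.4616


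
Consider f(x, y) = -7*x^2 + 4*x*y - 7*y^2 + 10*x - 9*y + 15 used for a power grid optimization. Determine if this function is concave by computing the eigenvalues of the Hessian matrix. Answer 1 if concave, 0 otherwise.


The Hessian of f(x,y) = -7*x^2 + 4*x*y - 7*y^2 + 10*x - 9*y + 15 is:
H = [[-14, 4], [4, -14]]
Trace = -14 - 14 = -28
Determinant = -14*-14 - (4)^2 = 180
Discriminant = (-28)^2 - 4*180 = 64.0
Eigenvalues: lambda_1 = -18.0, lambda_2 = -10.0
The function is concave.

1


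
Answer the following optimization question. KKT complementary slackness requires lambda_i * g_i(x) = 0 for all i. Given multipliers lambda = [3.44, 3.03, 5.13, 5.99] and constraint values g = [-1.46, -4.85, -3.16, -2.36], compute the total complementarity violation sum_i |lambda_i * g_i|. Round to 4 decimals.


KKT complementary slackness check:
lambda_1 * g_1 = 3.44 * -1.46 = -5.0224
lambda_2 * g_2 = 3.03 * -4.85 = -14.6955
lambda_3 * g_3 = 5.13 * -3.16 = -16.2108
lambda_4 * g_4 = 5.99 * -2.36 = -14.1364
Total violation = 5.0224 + 14.6955 + 16.2108 + 14.1364 = 50.0651


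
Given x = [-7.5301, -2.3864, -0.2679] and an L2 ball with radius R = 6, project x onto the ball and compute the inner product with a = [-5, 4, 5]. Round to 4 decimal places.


Step 1: Compute ||x|| (intermediates to 6 decimals).
||x|| = sqrt((-7.5301)^2 + (-2.3864)^2 + (-0.2679)^2) = 7.903738
Step 2: Project.
Since ||x|| > R, scale = R/||x|| = 6/7.903738 = 0.759134, proj(x) = scale * x
proj(x) = [-5.716355, -1.811597, -0.203372]
Step 3: Dot product.
a^T * proj(x) = -5*(-5.716355) + 4*(-1.811597) + 5*(-0.203372) = 20.3185


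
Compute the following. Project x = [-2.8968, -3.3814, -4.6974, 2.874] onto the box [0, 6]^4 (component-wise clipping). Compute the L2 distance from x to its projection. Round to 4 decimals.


Project each component onto [0, 6].
clip(-2.8968) = 0.0, clip(-3.3814) = 0.0, clip(-4.6974) = 0.0, clip(2.874) = 2.874
Projection = [0.0, 0.0, 0.0, 2.874]
Squared diffs: [8.3915, 11.4339, 22.0656, 0.0]
Distance = sqrt(41.891) = 6.4723


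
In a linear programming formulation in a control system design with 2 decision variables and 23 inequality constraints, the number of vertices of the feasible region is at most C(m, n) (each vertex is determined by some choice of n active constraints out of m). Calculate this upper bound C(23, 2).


Each vertex corresponds to some choice of n active constraints out of m, so the number of vertices is at most C(m, n) = m! / (n!(m-n)!).
m = 23, n = 2
Numerator: 23 * 22
Denominator: 2! = 2
C(23, 2) = 253


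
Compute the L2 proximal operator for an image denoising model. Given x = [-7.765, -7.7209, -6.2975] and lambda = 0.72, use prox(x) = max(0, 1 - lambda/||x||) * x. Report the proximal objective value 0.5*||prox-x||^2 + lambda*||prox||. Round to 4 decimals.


Step 1: Compute ||x||.
||x|| = 12.6319
Step 2: Compute scaling factor.
scale = max(0, 1 - 0.72/12.6319) = 0.943
Step 3: prox(x) = [-7.3224, -7.2808, -5.9386]
||prox(x)|| = 11.9119
Step 4: Proximal objective.
0.5*||prox-x||^2 = 0.2592
lambda*||prox|| = 8.5766
Total = 8.8358


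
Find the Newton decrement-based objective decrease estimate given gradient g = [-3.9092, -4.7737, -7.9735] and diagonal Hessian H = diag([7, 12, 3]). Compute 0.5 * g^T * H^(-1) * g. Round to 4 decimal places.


Step 1: H is diagonal, so H^(-1) * g = [-0.5585, -0.3978, -2.6578].
Step 2: g^T H^(-1) g = sum_i g_i^2 / H_ii
  = (-3.9092)^2/7 + (-4.7737)^2/12 + (-7.9735)^2/3
  = 2.1831 + 1.899 + 21.1922 = 25.2744
Step 3: Objective decrease = 0.5 * g^T H^(-1) g = 12.6372


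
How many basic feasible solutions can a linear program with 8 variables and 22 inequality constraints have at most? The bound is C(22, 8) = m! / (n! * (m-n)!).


Each vertex corresponds to some choice of n active constraints out of m, so the number of vertices is at most C(m, n) = m! / (n!(m-n)!).
m = 22, n = 8
Numerator: 22 * 21 * 20 * 19 * 18 * 17 * 16 * 15
Denominator: 8! = 40320
C(22, 8) = 319770


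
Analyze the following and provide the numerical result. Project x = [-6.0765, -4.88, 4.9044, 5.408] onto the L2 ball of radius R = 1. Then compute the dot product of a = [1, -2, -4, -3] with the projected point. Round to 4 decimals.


Step 1: Compute ||x|| (intermediates to 6 decimals).
||x|| = sqrt((-6.0765)^2 + (-4.88)^2 + 4.9044^2 + 5.408^2) = 10.678851
Step 2: Project.
Since ||x|| > R, scale = R/||x|| = 1/10.678851 = 0.093643, proj(x) = scale * x
proj(x) = [-0.569022, -0.456978, 0.459263, 0.506421]
Step 3: Dot product.
a^T * proj(x) = 1*(-0.569022) - 2*(-0.456978) - 4*0.459263 - 3*0.506421 = -3.0114


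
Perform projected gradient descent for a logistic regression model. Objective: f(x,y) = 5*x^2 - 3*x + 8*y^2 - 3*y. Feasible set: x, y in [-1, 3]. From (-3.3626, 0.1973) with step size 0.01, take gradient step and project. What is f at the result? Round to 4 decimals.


Step 1: Compute gradient at (-3.3626, 0.1973).
grad_x = 2*5*-3.3626 - 3 = -36.626
grad_y = 2*8*0.1973 - 3 = 0.1568
Step 2: Gradient step.
x_raw = -3.3626 - 0.01*-36.626 = -2.9963
y_raw = 0.1973 - 0.01*0.1568 = 0.1957
Step 3: Project onto [-1, 3].
x_proj = clip(-2.9963) = -1.0
y_proj = clip(0.1957) = 0.1957
Step 4: Evaluate f.
f(-1.0, 0.1957) = 7.7193


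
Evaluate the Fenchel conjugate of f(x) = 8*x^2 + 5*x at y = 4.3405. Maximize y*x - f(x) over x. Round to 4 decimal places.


f*(y) = sup_x {y*x - a*x^2 - b*x} = sup_x {(y-b)*x - a*x^2}
FOC: (y - b) - 2a*x = 0 => x* = (y - b)/(2a)
x* = (4.3405 - 5)/(2*8) = -0.0412
f*(4.3405) = (y-b)^2/(4a) = (4.3405 - 5)^2/(4*8)
= 0.4349/32 = 0.0136


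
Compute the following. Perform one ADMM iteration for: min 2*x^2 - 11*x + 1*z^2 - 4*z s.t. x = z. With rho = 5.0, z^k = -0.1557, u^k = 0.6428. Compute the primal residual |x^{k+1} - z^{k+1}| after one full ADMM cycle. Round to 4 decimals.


ADMM iteration with rho = 5.0, z^k = -0.1557, u^k = 0.6428
Step 1: x-update.
Minimize 2*x^2 - 11*x + (5.0/2)*(x + 0.1557 + 0.6428)^2
FOC: (2*2 + 5.0)*x = 11 + 5.0*(-0.1557 - 0.6428)
x^{k+1} = 0.7786
Step 2: z-update.
Minimize 1*z^2 - 4*z + (5.0/2)*(0.7786 - z + 0.6428)^2
FOC: (2*1 + 5.0)*z = 4 + 5.0*(0.7786 + 0.6428)
z^{k+1} = 1.5867
Step 3: u-update.
u^{k+1} = 0.6428 + 0.7786 - 1.5867 = -0.1653
Step 4: Primal residual = |0.7786 - 1.5867| = 0.8081


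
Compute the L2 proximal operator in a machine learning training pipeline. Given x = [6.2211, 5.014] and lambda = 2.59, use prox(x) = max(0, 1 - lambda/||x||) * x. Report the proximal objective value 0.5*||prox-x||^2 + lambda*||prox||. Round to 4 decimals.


Step 1: Compute ||x||.
||x|| = 7.9901
Step 2: Compute scaling factor.
scale = max(0, 1 - 2.59/7.9901) = 0.6759
Step 3: prox(x) = [4.2045, 3.3887]
||prox(x)|| = 5.4001
Step 4: Proximal objective.
0.5*||prox-x||^2 = 3.3541
lambda*||prox|| = 13.9863
Total = 17.3404


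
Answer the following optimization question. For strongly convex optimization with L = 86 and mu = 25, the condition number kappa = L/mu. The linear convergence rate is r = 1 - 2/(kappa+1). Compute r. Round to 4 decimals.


Step 1: Compute the condition number.
kappa = L/mu = 86/25 = 3.44
Step 2: Compute the convergence rate.
r = 1 - 2/(kappa + 1) = 1 - 2*mu/(L + mu) = (L - mu)/(L + mu) = 61/111 = 0.5495


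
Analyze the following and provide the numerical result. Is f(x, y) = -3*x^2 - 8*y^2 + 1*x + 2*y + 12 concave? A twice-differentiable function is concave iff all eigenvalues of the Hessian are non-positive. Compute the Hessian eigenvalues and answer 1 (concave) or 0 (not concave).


The Hessian of f(x,y) = -3*x^2 - 8*y^2 + 1*x + 2*y + 12 is:
H = [[-6, 0], [0, -16]]
Trace = -6 - 16 = -22
Determinant = -6*-16 - (0)^2 = 96
Discriminant = (-22)^2 - 4*96 = 100.0
Eigenvalues: lambda_1 = -16.0, lambda_2 = -6.0
The function is concave.

1


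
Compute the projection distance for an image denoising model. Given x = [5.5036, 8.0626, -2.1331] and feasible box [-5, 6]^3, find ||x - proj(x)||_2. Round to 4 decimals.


Project each component onto [-5, 6].
clip(5.5036) = 5.5036, clip(8.0626) = 6.0, clip(-2.1331) = -2.1331
Projection = [5.5036, 6.0, -2.1331]
Squared diffs: [0.0, 4.2543, 0.0]
Distance = sqrt(4.2543) = 2.0626


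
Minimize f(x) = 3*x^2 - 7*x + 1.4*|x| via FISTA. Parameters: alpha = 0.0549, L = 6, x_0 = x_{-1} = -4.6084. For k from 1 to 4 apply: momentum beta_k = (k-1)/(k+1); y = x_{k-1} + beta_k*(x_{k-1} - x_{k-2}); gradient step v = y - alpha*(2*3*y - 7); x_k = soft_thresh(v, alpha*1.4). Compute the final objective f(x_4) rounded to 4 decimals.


FISTA on f(x) = 3*x^2 - 7*x + 1.4*|x|
L = 6, alpha = 0.0549
Iteration 1: beta = 0.0, y = -4.6084 + 0.0*(-4.6084 + 4.6084) = -4.6084
  grad(y) = -34.6504, v = y - alpha*grad = -2.7061
  prox(v) = soft_thresh(-2.7061, 0.0769) = -2.6292
Iteration 2: beta = 0.3333, y = -2.6292 + 0.3333*(-2.6292 + 4.6084) = -1.9695
  grad(y) = -18.8171, v = y - alpha*grad = -0.9365
  prox(v) = soft_thresh(-0.9365, 0.0769) = -0.8596
Iteration 3: beta = 0.5, y = -0.8596 + 0.5*(-0.8596 + 2.6292) = 0.0252
  grad(y) = -6.8486, v = y - alpha*grad = 0.4012
  prox(v) = soft_thresh(0.4012, 0.0769) = 0.3244
Iteration 4: beta = 0.6, y = 0.3244 + 0.6*(0.3244 + 0.8596) = 1.0347
  grad(y) = -0.7916, v = y - alpha*grad = 1.0782
  prox(v) = soft_thresh(1.0782, 0.0769) = 1.0013
f(x_4) = 3*1.0013^2 - 7*1.0013 + 1.4*|1.0013| = -2.5995


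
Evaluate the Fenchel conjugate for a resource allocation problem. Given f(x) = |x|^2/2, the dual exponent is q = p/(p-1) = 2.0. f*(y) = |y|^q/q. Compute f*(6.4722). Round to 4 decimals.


The conjugate exponent q satisfies 1/p + 1/q = 1.
p = 2, so q = 2/(2 - 1) = 2.0
|y|^q = 6.4722^2.0 = 41.8894
f*(6.4722) = 41.8894 / 2.0 = 20.9447


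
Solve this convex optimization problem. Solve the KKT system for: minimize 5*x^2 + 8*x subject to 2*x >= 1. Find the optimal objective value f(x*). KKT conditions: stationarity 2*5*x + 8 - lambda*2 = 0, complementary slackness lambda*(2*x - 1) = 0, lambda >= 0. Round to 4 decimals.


Step 1: Try lambda = 0 (constraint inactive).
x_unc = -8/(2*5) = -0.8
Check: 2*-0.8 = -1.6 < 1 -- violated!
Step 2: Constraint must be active: 2*x = 1
x* = 1/2 = 0.5
lambda = (2*5*0.5 + 8)/2 = 6.5
Step 3: Compute optimal value.
f(x*) = 5*0.5^2 + 8*0.5 = 5.25


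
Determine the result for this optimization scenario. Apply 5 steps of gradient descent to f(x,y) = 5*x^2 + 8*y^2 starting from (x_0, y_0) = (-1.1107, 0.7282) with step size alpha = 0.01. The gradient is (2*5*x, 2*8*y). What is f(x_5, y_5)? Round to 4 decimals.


Gradient descent on f(x,y) = 5*x^2 + 8*y^2.
Starting point: (-1.1107, 0.7282), alpha = 0.01
Step 1: grad_x = 2*5*-1.1107 = -11.107, grad_y = 2*8*0.7282 = 11.6512
  x_1 = -1.1107 - 0.01*-11.107 = -0.9996
  y_1 = 0.7282 - 0.01*11.6512 = 0.6117
Step 2: grad_x = 2*5*-0.9996 = -9.9963, grad_y = 2*8*0.6117 = 9.787
  x_2 = -0.9996 - 0.01*-9.9963 = -0.8997
  y_2 = 0.6117 - 0.01*9.787 = 0.5138
Step 3: grad_x = 2*5*-0.8997 = -8.9967, grad_y = 2*8*0.5138 = 8.2211
  x_3 = -0.8997 - 0.01*-8.9967 = -0.8097
  y_3 = 0.5138 - 0.01*8.2211 = 0.4316
Step 4: grad_x = 2*5*-0.8097 = -8.097, grad_y = 2*8*0.4316 = 6.9057
  x_4 = -0.8097 - 0.01*-8.097 = -0.7287
  y_4 = 0.4316 - 0.01*6.9057 = 0.3625
Step 5: grad_x = 2*5*-0.7287 = -7.2873, grad_y = 2*8*0.3625 = 5.8008
  x_5 = -0.7287 - 0.01*-7.2873 = -0.6559
  y_5 = 0.3625 - 0.01*5.8008 = 0.3045
f(-0.6559, 0.3045) = 5*(-0.6559)^2 + 8*0.3045^2 = 2.8927


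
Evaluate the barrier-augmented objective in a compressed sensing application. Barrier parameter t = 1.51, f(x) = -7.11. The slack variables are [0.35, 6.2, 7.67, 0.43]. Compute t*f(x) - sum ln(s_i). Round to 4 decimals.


Step 1: Compute log-barrier.
ln values: [-1.0498, 1.8245, 2.0373, -0.844]
phi = -(-1.0498 + 1.8245 + 2.0373 - 0.844) = -1.9681
Step 2: Compute augmented objective.
t*f(x) = 1.51*-7.11 = -10.7361
Total = -10.7361 - 1.9681 = -12.7042


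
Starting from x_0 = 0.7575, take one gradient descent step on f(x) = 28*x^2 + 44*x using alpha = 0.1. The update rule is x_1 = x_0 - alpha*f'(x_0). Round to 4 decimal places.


We compute the gradient at x_0 and apply the update.
f'(x) = 56*x + 44
f'(0.7575) = 56*0.7575 + 44 = 86.42
x_1 = 0.7575 - 0.1*86.42 = -7.8845


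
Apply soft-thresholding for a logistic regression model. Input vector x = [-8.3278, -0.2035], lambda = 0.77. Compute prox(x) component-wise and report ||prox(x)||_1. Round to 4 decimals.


Soft-thresholding with lambda = 0.77:
prox(-8.3278) = sign(-8.3278)*max(|-8.3278| - 0.77, 0) = -7.5578
prox(-0.2035) = sign(-0.2035)*max(|-0.2035| - 0.77, 0) = 0.0
prox(x) = [-7.5578, 0.0]
||prox(x)||_1 = 7.5578 + 0.0 = 7.5578


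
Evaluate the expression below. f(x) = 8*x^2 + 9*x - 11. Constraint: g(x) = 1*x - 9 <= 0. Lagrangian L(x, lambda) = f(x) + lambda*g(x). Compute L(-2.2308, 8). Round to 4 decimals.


Step 1: Evaluate f(x).
f(-2.2308) = 8*(-2.2308)^2 + 9*(-2.2308) - 11 = 8.7345
Step 2: Evaluate g(x).
g(-2.2308) = 1*-2.2308 - 9 = -11.2308
Step 3: Compute Lagrangian.
L = 8.7345 + 8*-11.2308 = -81.1119


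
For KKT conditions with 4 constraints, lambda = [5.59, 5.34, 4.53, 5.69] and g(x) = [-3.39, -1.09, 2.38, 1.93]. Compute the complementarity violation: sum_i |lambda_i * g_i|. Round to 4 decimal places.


KKT complementary slackness check:
lambda_1 * g_1 = 5.59 * -3.39 = -18.9501
lambda_2 * g_2 = 5.34 * -1.09 = -5.8206
lambda_3 * g_3 = 4.53 * 2.38 = 10.7814
lambda_4 * g_4 = 5.69 * 1.93 = 10.9817
Total violation = 18.9501 + 5.8206 + 10.7814 + 10.9817 = 46.5338


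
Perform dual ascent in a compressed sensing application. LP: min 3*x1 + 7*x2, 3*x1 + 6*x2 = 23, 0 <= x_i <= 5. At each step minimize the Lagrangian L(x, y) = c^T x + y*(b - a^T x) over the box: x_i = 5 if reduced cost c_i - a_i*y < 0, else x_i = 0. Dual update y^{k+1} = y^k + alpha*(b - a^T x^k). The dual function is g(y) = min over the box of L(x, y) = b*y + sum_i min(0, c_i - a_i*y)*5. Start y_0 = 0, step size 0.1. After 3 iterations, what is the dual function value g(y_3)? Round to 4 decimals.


Dual ascent for LP: min 3*x1 + 7*x2, 3*x1 + 6*x2 = 23, 0 <= x_i <= 5
Step 1: y^k = 0.0, reduced costs: (3.0, 7.0)
  x^k = (0.0, 0.0), subgradient = b - a^T x = 23.0
  y^{k+1} = 0.0 + 0.1*23.0 = 2.3
Step 2: y^k = 2.3, reduced costs: (-3.9, -6.8)
  x^k = (5.0, 5.0), subgradient = b - a^T x = -22.0
  y^{k+1} = 2.3 + 0.1*-22.0 = 0.1
Step 3: y^k = 0.1, reduced costs: (2.7, 6.4)
  x^k = (0.0, 0.0), subgradient = b - a^T x = 23.0
  y^{k+1} = 0.1 + 0.1*23.0 = 2.4
Dual objective at y_3 = 2.4: reduced costs (-4.2, -7.4), box minimizer x = (5.0, 5.0)
g(y_3) = b*y + (c1 - a1*y)*x1 + (c2 - a2*y)*x2 = 23*2.4 + (-4.2)*5.0 + (-7.4)*5.0 = 55.2 - 21.0 - 37.0 = -2.8


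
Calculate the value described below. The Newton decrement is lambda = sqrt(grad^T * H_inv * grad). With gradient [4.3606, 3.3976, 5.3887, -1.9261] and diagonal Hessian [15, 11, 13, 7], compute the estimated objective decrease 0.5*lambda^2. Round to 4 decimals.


Step 1: H is diagonal, so H^(-1) * g = [0.2907, 0.3089, 0.4145, -0.2752].
Step 2: g^T H^(-1) g = sum_i g_i^2 / H_ii
  = (4.3606)^2/15 + (3.3976)^2/11 + (5.3887)^2/13 + (-1.9261)^2/7
  = 1.2677 + 1.0494 + 2.2337 + 0.53 = 5.0808
Step 3: Objective decrease = 0.5 * g^T H^(-1) g = 2.5404


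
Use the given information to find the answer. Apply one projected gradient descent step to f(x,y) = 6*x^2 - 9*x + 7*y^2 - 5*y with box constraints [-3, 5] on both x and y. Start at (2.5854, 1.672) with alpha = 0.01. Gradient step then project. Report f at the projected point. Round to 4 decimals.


Step 1: Compute gradient at (2.5854, 1.672).
grad_x = 2*6*2.5854 - 9 = 22.0248
grad_y = 2*7*1.672 - 5 = 18.408
Step 2: Gradient step.
x_raw = 2.5854 - 0.01*22.0248 = 2.3652
y_raw = 1.672 - 0.01*18.408 = 1.4879
Step 3: Project onto [-3, 5].
x_proj = clip(2.3652) = 2.3652
y_proj = clip(1.4879) = 1.4879
Step 4: Evaluate f.
f(2.3652, 1.4879) = 20.335


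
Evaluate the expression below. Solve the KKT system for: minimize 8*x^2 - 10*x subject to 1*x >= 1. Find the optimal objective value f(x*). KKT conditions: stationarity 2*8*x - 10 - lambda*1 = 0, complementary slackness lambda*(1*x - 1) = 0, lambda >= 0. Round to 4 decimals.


Step 1: Try lambda = 0 (constraint inactive).
x_unc = 10/(2*8) = 0.625
Check: 1*0.625 = 0.625 < 1 -- violated!
Step 2: Constraint must be active: 1*x = 1
x* = 1/1 = 1.0
lambda = (2*8*1.0 - 10)/1 = 6.0
Step 3: Compute optimal value.
f(x*) = 8*1.0^2 - 10*1.0 = -2.0


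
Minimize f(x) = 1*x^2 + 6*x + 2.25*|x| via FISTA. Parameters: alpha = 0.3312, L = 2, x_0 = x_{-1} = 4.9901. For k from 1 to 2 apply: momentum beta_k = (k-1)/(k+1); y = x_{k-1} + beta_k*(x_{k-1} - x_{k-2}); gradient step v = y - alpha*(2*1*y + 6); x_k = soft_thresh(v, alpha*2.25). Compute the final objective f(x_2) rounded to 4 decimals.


FISTA on f(x) = 1*x^2 + 6*x + 2.25*|x|
L = 2, alpha = 0.3312
Iteration 1: beta = 0.0, y = 4.9901 + 0.0*(4.9901 - 4.9901) = 4.9901
  grad(y) = 15.9802, v = y - alpha*grad = -0.3025
  prox(v) = soft_thresh(-0.3025, 0.7452) = 0.0
Iteration 2: beta = 0.3333, y = 0.0 + 0.3333*(0.0 - 4.9901) = -1.6634
  grad(y) = 2.6733, v = y - alpha*grad = -2.5488
  prox(v) = soft_thresh(-2.5488, 0.7452) = -1.8036
f(x_2) = 1*(-1.8036)^2 + 6*(-1.8036) + 2.25*|-1.8036| = -3.5105


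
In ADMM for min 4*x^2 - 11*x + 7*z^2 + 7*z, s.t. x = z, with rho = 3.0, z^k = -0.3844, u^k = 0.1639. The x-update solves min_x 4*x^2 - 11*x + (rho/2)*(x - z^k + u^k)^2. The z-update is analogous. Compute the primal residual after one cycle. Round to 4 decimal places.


ADMM iteration with rho = 3.0, z^k = -0.3844, u^k = 0.1639
Step 1: x-update.
Minimize 4*x^2 - 11*x + (3.0/2)*(x + 0.3844 + 0.1639)^2
FOC: (2*4 + 3.0)*x = 11 + 3.0*(-0.3844 - 0.1639)
x^{k+1} = 0.8505
Step 2: z-update.
Minimize 7*z^2 + 7*z + (3.0/2)*(0.8505 - z + 0.1639)^2
FOC: (2*7 + 3.0)*z = -7 + 3.0*(0.8505 + 0.1639)
z^{k+1} = -0.2328
Step 3: u-update.
u^{k+1} = 0.1639 + 0.8505 + 0.2328 = 1.2471
Step 4: Primal residual = |0.8505 + 0.2328| = 1.0832


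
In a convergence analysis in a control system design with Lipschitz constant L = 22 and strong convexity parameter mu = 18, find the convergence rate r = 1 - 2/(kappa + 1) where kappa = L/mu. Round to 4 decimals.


Step 1: Compute the condition number.
kappa = L/mu = 22/18 = 1.2222
Step 2: Compute the convergence rate.
r = 1 - 2/(kappa + 1) = 1 - 2*mu/(L + mu) = (L - mu)/(L + mu) = 4/40 = 0.1


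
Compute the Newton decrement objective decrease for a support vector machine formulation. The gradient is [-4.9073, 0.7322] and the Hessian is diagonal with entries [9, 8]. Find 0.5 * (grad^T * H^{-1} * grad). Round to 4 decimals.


Step 1: H is diagonal, so H^(-1) * g = [-0.5453, 0.0915].
Step 2: g^T H^(-1) g = sum_i g_i^2 / H_ii
  = (-4.9073)^2/9 + (0.7322)^2/8
  = 2.6757 + 0.067 = 2.7427
Step 3: Objective decrease = 0.5 * g^T H^(-1) g = 1.3714


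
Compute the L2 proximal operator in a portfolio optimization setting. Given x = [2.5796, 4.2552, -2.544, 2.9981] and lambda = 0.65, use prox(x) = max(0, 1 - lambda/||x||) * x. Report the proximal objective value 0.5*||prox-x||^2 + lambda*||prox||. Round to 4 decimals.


Step 1: Compute ||x||.
||x|| = 6.3421
Step 2: Compute scaling factor.
scale = max(0, 1 - 0.65/6.3421) = 0.8975
Step 3: prox(x) = [2.3152, 3.8191, -2.2833, 2.6908]
||prox(x)|| = 5.6921
Step 4: Proximal objective.
0.5*||prox-x||^2 = 0.2113
lambda*||prox|| = 3.6999
Total = 3.9111


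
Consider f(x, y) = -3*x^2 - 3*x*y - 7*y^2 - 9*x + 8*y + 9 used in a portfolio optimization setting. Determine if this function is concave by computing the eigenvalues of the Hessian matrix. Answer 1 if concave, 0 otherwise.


The Hessian of f(x,y) = -3*x^2 - 3*x*y - 7*y^2 - 9*x + 8*y + 9 is:
H = [[-6, -3], [-3, -14]]
Trace = -6 - 14 = -20
Determinant = -6*-14 - (-3)^2 = 75
Discriminant = (-20)^2 - 4*75 = 100.0
Eigenvalues: lambda_1 = -15.0, lambda_2 = -5.0
The function is concave.

1


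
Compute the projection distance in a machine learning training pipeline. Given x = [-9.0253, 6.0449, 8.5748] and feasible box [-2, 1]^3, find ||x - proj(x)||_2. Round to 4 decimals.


Project each component onto [-2, 1].
clip(-9.0253) = -2.0, clip(6.0449) = 1.0, clip(8.5748) = 1.0
Projection = [-2.0, 1.0, 1.0]
Squared diffs: [49.3548, 25.451, 57.3776]
Distance = sqrt(132.1834) = 11.4971


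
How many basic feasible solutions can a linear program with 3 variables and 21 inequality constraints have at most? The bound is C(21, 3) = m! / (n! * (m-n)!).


Each vertex corresponds to some choice of n active constraints out of m, so the number of vertices is at most C(m, n) = m! / (n!(m-n)!).
m = 21, n = 3
Numerator: 21 * 20 * 19
Denominator: 3! = 6
C(21, 3) = 1330


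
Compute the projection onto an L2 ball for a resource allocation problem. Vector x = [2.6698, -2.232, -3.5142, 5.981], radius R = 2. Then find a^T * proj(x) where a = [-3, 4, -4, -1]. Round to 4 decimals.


Step 1: Compute ||x|| (intermediates to 6 decimals).
||x|| = sqrt(2.6698^2 + (-2.232)^2 + (-3.5142)^2 + 5.981^2) = 7.760903
Step 2: Project.
Since ||x|| > R, scale = R/||x|| = 2/7.760903 = 0.257702, proj(x) = scale * x
proj(x) = [0.688013, -0.575191, -0.905616, 1.541316]
Step 3: Dot product.
a^T * proj(x) = -3*0.688013 + 4*(-0.575191) - 4*(-0.905616) - 1*1.541316 = -2.2837


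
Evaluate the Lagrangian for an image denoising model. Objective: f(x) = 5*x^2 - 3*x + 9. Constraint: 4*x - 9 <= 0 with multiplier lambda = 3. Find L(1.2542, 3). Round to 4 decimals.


Step 1: Evaluate f(x).
f(1.2542) = 5*1.2542^2 - 3*1.2542 + 9 = 13.1025
Step 2: Evaluate g(x).
g(1.2542) = 4*1.2542 - 9 = -3.9832
Step 3: Compute Lagrangian.
L = 13.1025 + 3*-3.9832 = 1.1529
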